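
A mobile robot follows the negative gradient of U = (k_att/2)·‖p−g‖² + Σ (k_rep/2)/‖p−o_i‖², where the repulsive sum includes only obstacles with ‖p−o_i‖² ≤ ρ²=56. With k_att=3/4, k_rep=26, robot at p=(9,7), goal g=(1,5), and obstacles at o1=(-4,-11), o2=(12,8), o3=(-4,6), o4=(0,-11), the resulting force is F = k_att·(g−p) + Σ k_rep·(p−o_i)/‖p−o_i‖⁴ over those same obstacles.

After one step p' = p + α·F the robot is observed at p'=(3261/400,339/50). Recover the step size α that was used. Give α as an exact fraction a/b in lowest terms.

α = 1/8

F_att = 3/4·(g−p) = 3/4·(-8,-2) = (-6.0000,-1.5000)
o1: d²=493 > ρ²=56 → inactive
o2: d²=10 ≤ ρ²=56; F_rep = 26·(-3,-1)/10² = (-0.7800,-0.2600)
o3: d²=170 > ρ²=56 → inactive
o4: d²=405 > ρ²=56 → inactive
F = F_att + ΣF_rep = (-6.7800,-1.7600)
Δp = p'−p = (-0.8475,-0.2200); α = Δx/Fx = (-339/400) / (-339/50) = 1/8
check: Δy/Fy = (-11/50) / (-44/25) = 1/8 ✓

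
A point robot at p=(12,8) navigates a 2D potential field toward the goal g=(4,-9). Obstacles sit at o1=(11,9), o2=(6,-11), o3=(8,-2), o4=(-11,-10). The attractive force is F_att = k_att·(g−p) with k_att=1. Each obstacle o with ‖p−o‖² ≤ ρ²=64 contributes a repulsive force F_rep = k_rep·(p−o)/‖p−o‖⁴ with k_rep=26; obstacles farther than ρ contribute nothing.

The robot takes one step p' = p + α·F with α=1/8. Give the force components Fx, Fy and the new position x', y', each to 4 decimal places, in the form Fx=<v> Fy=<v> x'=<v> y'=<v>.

F_att = 1·(g−p) = 1·(-8,-17) = (-8.0000,-17.0000)
o1: d²=2 ≤ ρ²=64; F_rep = 26·(1,-1)/2² = (6.5000,-6.5000)
o2: d²=397 > ρ²=64 → inactive
o3: d²=116 > ρ²=64 → inactive
o4: d²=853 > ρ²=64 → inactive
F = F_att + ΣF_rep = (-1.5000,-23.5000)
p' = p + 1/8·F = (11.8125,5.0625)

Fx=-1.5000 Fy=-23.5000 x'=11.8125 y'=5.0625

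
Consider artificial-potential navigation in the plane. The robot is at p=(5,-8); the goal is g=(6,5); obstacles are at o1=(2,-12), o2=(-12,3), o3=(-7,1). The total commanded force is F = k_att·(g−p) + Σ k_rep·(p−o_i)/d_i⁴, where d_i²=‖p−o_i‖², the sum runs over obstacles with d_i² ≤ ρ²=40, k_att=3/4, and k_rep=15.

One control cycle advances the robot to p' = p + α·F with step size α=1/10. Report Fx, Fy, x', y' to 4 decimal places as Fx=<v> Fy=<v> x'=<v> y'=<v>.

Fx=0.8220 Fy=9.8460 x'=5.0822 y'=-7.0154

F_att = 3/4·(g−p) = 3/4·(1,13) = (0.7500,9.7500)
o1: d²=25 ≤ ρ²=40; F_rep = 15·(3,4)/25² = (0.0720,0.0960)
o2: d²=410 > ρ²=40 → inactive
o3: d²=225 > ρ²=40 → inactive
F = F_att + ΣF_rep = (0.8220,9.8460)
p' = p + 1/10·F = (5.0822,-7.0154)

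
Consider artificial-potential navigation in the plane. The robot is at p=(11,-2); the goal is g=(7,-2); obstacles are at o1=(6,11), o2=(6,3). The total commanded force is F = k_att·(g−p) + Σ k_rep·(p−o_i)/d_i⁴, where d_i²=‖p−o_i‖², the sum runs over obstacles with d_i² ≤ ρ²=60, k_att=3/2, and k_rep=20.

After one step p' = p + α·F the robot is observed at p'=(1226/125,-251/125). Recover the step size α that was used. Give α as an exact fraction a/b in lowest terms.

α = 1/5

F_att = 3/2·(g−p) = 3/2·(-4,0) = (-6.0000,0.0000)
o1: d²=194 > ρ²=60 → inactive
o2: d²=50 ≤ ρ²=60; F_rep = 20·(5,-5)/50² = (0.0400,-0.0400)
F = F_att + ΣF_rep = (-5.9600,-0.0400)
Δp = p'−p = (-1.1920,-0.0080); α = Δx/Fx = (-149/125) / (-149/25) = 1/5
check: Δy/Fy = (-1/125) / (-1/25) = 1/5 ✓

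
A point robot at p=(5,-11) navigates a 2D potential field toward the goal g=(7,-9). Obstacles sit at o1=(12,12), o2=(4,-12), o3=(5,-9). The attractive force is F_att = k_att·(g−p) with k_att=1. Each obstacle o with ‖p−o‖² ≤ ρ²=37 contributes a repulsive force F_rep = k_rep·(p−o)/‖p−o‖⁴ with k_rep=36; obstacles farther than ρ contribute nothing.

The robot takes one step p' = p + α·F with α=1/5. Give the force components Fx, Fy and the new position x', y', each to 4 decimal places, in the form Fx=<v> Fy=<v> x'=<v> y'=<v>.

F_att = 1·(g−p) = 1·(2,2) = (2.0000,2.0000)
o1: d²=578 > ρ²=37 → inactive
o2: d²=2 ≤ ρ²=37; F_rep = 36·(1,1)/2² = (9.0000,9.0000)
o3: d²=4 ≤ ρ²=37; F_rep = 36·(0,-2)/4² = (0.0000,-4.5000)
F = F_att + ΣF_rep = (11.0000,6.5000)
p' = p + 1/5·F = (7.2000,-9.7000)

Fx=11.0000 Fy=6.5000 x'=7.2000 y'=-9.7000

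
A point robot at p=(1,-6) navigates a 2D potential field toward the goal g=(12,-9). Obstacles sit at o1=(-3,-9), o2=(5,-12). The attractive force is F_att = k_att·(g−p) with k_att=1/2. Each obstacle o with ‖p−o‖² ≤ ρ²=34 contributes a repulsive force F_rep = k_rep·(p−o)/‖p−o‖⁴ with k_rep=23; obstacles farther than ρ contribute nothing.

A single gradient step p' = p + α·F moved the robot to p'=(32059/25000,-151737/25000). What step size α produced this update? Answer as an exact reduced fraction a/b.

α = 1/20

F_att = 1/2·(g−p) = 1/2·(11,-3) = (5.5000,-1.5000)
o1: d²=25 ≤ ρ²=34; F_rep = 23·(4,3)/25² = (0.1472,0.1104)
o2: d²=52 > ρ²=34 → inactive
F = F_att + ΣF_rep = (5.6472,-1.3896)
Δp = p'−p = (0.2824,-0.0695); α = Δx/Fx = (7059/25000) / (7059/1250) = 1/20
check: Δy/Fy = (-1737/25000) / (-1737/1250) = 1/20 ✓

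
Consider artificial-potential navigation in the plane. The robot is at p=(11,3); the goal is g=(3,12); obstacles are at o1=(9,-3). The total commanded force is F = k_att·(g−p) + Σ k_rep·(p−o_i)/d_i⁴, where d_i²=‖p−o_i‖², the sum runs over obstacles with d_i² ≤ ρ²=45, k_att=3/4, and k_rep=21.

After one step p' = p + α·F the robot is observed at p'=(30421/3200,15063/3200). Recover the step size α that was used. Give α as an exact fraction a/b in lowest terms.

F_att = 3/4·(g−p) = 3/4·(-8,9) = (-6.0000,6.7500)
o1: d²=40 ≤ ρ²=45; F_rep = 21·(2,6)/40² = (0.0262,0.0788)
F = F_att + ΣF_rep = (-5.9737,6.8288)
Δp = p'−p = (-1.4934,1.7072); α = Δx/Fx = (-4779/3200) / (-4779/800) = 1/4
check: Δy/Fy = (5463/3200) / (5463/800) = 1/4 ✓

α = 1/4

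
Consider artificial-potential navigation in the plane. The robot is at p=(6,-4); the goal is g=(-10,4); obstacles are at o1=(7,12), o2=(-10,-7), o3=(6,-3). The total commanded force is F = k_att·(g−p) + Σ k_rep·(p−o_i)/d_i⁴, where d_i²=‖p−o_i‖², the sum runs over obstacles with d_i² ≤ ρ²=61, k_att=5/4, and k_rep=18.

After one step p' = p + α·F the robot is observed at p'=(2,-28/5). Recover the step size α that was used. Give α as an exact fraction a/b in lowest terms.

α = 1/5

F_att = 5/4·(g−p) = 5/4·(-16,8) = (-20.0000,10.0000)
o1: d²=257 > ρ²=61 → inactive
o2: d²=265 > ρ²=61 → inactive
o3: d²=1 ≤ ρ²=61; F_rep = 18·(0,-1)/1² = (0.0000,-18.0000)
F = F_att + ΣF_rep = (-20.0000,-8.0000)
Δp = p'−p = (-4.0000,-1.6000); α = Δx/Fx = (-4) / (-20) = 1/5
check: Δy/Fy = (-8/5) / (-8) = 1/5 ✓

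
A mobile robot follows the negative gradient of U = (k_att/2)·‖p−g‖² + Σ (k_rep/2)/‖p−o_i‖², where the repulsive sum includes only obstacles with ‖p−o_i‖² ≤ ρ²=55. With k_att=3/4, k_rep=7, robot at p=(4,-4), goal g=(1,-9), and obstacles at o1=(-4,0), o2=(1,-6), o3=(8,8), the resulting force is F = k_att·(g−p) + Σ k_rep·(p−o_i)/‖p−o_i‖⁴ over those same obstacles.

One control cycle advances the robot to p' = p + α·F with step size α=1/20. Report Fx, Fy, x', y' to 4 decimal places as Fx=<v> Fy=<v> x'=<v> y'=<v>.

F_att = 3/4·(g−p) = 3/4·(-3,-5) = (-2.2500,-3.7500)
o1: d²=80 > ρ²=55 → inactive
o2: d²=13 ≤ ρ²=55; F_rep = 7·(3,2)/13² = (0.1243,0.0828)
o3: d²=160 > ρ²=55 → inactive
F = F_att + ΣF_rep = (-2.1257,-3.6672)
p' = p + 1/20·F = (3.8937,-4.1834)

Fx=-2.1257 Fy=-3.6672 x'=3.8937 y'=-4.1834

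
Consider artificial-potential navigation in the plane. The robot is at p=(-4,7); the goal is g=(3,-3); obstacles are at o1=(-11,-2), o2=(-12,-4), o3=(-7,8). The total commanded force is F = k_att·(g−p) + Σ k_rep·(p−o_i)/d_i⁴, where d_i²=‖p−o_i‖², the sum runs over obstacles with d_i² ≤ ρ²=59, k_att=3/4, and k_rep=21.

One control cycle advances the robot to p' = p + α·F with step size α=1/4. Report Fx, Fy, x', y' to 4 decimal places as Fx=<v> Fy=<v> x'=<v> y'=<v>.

Fx=5.8800 Fy=-7.7100 x'=-2.5300 y'=5.0725

F_att = 3/4·(g−p) = 3/4·(7,-10) = (5.2500,-7.5000)
o1: d²=130 > ρ²=59 → inactive
o2: d²=185 > ρ²=59 → inactive
o3: d²=10 ≤ ρ²=59; F_rep = 21·(3,-1)/10² = (0.6300,-0.2100)
F = F_att + ΣF_rep = (5.8800,-7.7100)
p' = p + 1/4·F = (-2.5300,5.0725)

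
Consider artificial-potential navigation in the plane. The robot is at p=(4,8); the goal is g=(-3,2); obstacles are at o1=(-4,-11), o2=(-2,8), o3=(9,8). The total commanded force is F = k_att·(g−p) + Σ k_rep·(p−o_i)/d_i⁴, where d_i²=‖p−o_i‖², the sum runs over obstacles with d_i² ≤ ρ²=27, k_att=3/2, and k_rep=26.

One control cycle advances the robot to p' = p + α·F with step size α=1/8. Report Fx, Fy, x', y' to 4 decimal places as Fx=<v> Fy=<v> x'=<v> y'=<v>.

F_att = 3/2·(g−p) = 3/2·(-7,-6) = (-10.5000,-9.0000)
o1: d²=425 > ρ²=27 → inactive
o2: d²=36 > ρ²=27 → inactive
o3: d²=25 ≤ ρ²=27; F_rep = 26·(-5,0)/25² = (-0.2080,0.0000)
F = F_att + ΣF_rep = (-10.7080,-9.0000)
p' = p + 1/8·F = (2.6615,6.8750)

Fx=-10.7080 Fy=-9.0000 x'=2.6615 y'=6.8750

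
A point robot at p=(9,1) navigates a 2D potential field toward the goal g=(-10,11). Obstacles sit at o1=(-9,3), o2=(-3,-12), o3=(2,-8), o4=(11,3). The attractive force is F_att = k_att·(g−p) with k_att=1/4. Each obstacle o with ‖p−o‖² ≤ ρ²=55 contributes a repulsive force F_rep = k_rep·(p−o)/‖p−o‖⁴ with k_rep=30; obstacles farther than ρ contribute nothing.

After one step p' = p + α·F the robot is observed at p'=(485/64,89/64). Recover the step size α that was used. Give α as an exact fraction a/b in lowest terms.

α = 1/4

F_att = 1/4·(g−p) = 1/4·(-19,10) = (-4.7500,2.5000)
o1: d²=328 > ρ²=55 → inactive
o2: d²=313 > ρ²=55 → inactive
o3: d²=130 > ρ²=55 → inactive
o4: d²=8 ≤ ρ²=55; F_rep = 30·(-2,-2)/8² = (-0.9375,-0.9375)
F = F_att + ΣF_rep = (-5.6875,1.5625)
Δp = p'−p = (-1.4219,0.3906); α = Δx/Fx = (-91/64) / (-91/16) = 1/4
check: Δy/Fy = (25/64) / (25/16) = 1/4 ✓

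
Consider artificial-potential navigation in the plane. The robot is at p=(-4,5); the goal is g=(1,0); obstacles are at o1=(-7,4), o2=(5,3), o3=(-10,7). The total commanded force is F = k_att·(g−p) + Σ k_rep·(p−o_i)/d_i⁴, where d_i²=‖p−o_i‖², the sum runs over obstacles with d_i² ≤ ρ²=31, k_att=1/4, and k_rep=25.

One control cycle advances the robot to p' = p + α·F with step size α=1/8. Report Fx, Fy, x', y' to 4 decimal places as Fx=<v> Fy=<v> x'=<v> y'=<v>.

F_att = 1/4·(g−p) = 1/4·(5,-5) = (1.2500,-1.2500)
o1: d²=10 ≤ ρ²=31; F_rep = 25·(3,1)/10² = (0.7500,0.2500)
o2: d²=85 > ρ²=31 → inactive
o3: d²=40 > ρ²=31 → inactive
F = F_att + ΣF_rep = (2.0000,-1.0000)
p' = p + 1/8·F = (-3.7500,4.8750)

Fx=2.0000 Fy=-1.0000 x'=-3.7500 y'=4.8750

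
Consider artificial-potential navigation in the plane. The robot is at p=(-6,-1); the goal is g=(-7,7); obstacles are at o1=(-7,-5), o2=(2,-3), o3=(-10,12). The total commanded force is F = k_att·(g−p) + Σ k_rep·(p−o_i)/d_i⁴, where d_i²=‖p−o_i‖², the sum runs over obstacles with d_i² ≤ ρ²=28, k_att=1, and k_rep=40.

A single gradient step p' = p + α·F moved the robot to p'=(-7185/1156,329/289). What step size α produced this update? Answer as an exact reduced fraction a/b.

α = 1/4

F_att = 1·(g−p) = 1·(-1,8) = (-1.0000,8.0000)
o1: d²=17 ≤ ρ²=28; F_rep = 40·(1,4)/17² = (0.1384,0.5536)
o2: d²=68 > ρ²=28 → inactive
o3: d²=185 > ρ²=28 → inactive
F = F_att + ΣF_rep = (-0.8616,8.5536)
Δp = p'−p = (-0.2154,2.1384); α = Δx/Fx = (-249/1156) / (-249/289) = 1/4
check: Δy/Fy = (618/289) / (2472/289) = 1/4 ✓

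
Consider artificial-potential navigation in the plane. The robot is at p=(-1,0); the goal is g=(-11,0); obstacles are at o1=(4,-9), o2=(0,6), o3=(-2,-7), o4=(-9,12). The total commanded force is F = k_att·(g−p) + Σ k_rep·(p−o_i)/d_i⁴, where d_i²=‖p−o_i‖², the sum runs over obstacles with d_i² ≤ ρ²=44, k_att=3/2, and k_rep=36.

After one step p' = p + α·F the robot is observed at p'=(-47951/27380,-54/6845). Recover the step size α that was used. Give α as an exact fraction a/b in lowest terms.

α = 1/20

F_att = 3/2·(g−p) = 3/2·(-10,0) = (-15.0000,0.0000)
o1: d²=106 > ρ²=44 → inactive
o2: d²=37 ≤ ρ²=44; F_rep = 36·(-1,-6)/37² = (-0.0263,-0.1578)
o3: d²=50 > ρ²=44 → inactive
o4: d²=208 > ρ²=44 → inactive
F = F_att + ΣF_rep = (-15.0263,-0.1578)
Δp = p'−p = (-0.7513,-0.0079); α = Δx/Fx = (-20571/27380) / (-20571/1369) = 1/20
check: Δy/Fy = (-54/6845) / (-216/1369) = 1/20 ✓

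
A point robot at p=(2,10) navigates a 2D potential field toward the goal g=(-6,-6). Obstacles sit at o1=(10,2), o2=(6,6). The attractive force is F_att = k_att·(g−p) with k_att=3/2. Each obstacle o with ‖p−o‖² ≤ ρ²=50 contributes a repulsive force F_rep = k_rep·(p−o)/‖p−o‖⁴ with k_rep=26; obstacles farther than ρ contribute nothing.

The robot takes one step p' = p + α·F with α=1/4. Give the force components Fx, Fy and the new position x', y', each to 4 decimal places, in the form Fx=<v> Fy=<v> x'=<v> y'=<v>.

Fx=-12.1016 Fy=-23.8984 x'=-1.0254 y'=4.0254

F_att = 3/2·(g−p) = 3/2·(-8,-16) = (-12.0000,-24.0000)
o1: d²=128 > ρ²=50 → inactive
o2: d²=32 ≤ ρ²=50; F_rep = 26·(-4,4)/32² = (-0.1016,0.1016)
F = F_att + ΣF_rep = (-12.1016,-23.8984)
p' = p + 1/4·F = (-1.0254,4.0254)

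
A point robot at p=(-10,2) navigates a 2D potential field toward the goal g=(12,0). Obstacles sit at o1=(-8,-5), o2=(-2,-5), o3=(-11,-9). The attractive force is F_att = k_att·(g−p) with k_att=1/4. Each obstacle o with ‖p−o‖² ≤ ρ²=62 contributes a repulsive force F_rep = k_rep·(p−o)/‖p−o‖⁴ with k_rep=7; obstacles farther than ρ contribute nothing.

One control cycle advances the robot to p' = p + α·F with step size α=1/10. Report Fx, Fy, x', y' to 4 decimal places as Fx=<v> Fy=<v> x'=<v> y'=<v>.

F_att = 1/4·(g−p) = 1/4·(22,-2) = (5.5000,-0.5000)
o1: d²=53 ≤ ρ²=62; F_rep = 7·(-2,7)/53² = (-0.0050,0.0174)
o2: d²=113 > ρ²=62 → inactive
o3: d²=122 > ρ²=62 → inactive
F = F_att + ΣF_rep = (5.4950,-0.4826)
p' = p + 1/10·F = (-9.4505,1.9517)

Fx=5.4950 Fy=-0.4826 x'=-9.4505 y'=1.9517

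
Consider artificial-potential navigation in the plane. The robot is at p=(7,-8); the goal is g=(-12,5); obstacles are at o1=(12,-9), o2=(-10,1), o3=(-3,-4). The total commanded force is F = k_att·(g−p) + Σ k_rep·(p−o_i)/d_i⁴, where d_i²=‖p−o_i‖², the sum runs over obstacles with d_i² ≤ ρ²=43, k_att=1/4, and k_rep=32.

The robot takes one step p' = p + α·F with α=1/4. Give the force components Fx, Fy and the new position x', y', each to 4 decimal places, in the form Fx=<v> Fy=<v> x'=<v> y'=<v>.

F_att = 1/4·(g−p) = 1/4·(-19,13) = (-4.7500,3.2500)
o1: d²=26 ≤ ρ²=43; F_rep = 32·(-5,1)/26² = (-0.2367,0.0473)
o2: d²=370 > ρ²=43 → inactive
o3: d²=116 > ρ²=43 → inactive
F = F_att + ΣF_rep = (-4.9867,3.2973)
p' = p + 1/4·F = (5.7533,-7.1757)

Fx=-4.9867 Fy=3.2973 x'=5.7533 y'=-7.1757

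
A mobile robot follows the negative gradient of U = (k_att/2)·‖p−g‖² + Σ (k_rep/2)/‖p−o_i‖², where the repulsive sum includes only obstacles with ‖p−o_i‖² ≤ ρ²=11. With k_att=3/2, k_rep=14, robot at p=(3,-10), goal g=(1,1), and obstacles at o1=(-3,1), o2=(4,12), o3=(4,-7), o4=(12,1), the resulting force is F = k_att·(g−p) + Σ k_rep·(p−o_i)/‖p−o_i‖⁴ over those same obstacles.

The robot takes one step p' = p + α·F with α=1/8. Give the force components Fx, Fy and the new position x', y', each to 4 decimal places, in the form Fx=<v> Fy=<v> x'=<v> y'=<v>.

F_att = 3/2·(g−p) = 3/2·(-2,11) = (-3.0000,16.5000)
o1: d²=157 > ρ²=11 → inactive
o2: d²=485 > ρ²=11 → inactive
o3: d²=10 ≤ ρ²=11; F_rep = 14·(-1,-3)/10² = (-0.1400,-0.4200)
o4: d²=202 > ρ²=11 → inactive
F = F_att + ΣF_rep = (-3.1400,16.0800)
p' = p + 1/8·F = (2.6075,-7.9900)

Fx=-3.1400 Fy=16.0800 x'=2.6075 y'=-7.9900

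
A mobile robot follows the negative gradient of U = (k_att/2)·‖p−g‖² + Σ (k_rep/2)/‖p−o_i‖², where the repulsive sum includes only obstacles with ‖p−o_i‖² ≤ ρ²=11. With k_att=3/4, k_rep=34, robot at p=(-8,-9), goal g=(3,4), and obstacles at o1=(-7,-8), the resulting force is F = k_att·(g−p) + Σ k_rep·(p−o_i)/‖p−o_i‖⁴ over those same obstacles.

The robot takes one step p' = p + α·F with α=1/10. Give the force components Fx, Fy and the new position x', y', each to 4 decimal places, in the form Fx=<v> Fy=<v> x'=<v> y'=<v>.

F_att = 3/4·(g−p) = 3/4·(11,13) = (8.2500,9.7500)
o1: d²=2 ≤ ρ²=11; F_rep = 34·(-1,-1)/2² = (-8.5000,-8.5000)
F = F_att + ΣF_rep = (-0.2500,1.2500)
p' = p + 1/10·F = (-8.0250,-8.8750)

Fx=-0.2500 Fy=1.2500 x'=-8.0250 y'=-8.8750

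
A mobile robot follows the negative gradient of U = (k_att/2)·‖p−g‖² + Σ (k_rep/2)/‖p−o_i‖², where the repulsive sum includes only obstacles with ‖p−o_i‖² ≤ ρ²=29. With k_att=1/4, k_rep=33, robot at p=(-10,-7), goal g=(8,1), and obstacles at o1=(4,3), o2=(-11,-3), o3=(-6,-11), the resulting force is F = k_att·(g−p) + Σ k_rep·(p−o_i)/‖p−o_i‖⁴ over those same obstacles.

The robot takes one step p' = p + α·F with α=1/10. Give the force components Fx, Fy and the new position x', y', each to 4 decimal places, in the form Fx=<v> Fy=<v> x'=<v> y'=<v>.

Fx=4.6142 Fy=1.5433 x'=-9.5386 y'=-6.8457

F_att = 1/4·(g−p) = 1/4·(18,8) = (4.5000,2.0000)
o1: d²=296 > ρ²=29 → inactive
o2: d²=17 ≤ ρ²=29; F_rep = 33·(1,-4)/17² = (0.1142,-0.4567)
o3: d²=32 > ρ²=29 → inactive
F = F_att + ΣF_rep = (4.6142,1.5433)
p' = p + 1/10·F = (-9.5386,-6.8457)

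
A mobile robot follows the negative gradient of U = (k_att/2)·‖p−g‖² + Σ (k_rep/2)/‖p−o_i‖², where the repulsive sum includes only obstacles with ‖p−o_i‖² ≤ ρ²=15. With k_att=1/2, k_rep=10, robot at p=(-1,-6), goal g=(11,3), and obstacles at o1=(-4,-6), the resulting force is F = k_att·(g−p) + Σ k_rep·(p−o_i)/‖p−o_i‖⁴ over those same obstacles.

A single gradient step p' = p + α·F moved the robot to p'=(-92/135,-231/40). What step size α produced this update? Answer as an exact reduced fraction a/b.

F_att = 1/2·(g−p) = 1/2·(12,9) = (6.0000,4.5000)
o1: d²=9 ≤ ρ²=15; F_rep = 10·(3,0)/9² = (0.3704,0.0000)
F = F_att + ΣF_rep = (6.3704,4.5000)
Δp = p'−p = (0.3185,0.2250); α = Δx/Fx = (43/135) / (172/27) = 1/20
check: Δy/Fy = (9/40) / (9/2) = 1/20 ✓

α = 1/20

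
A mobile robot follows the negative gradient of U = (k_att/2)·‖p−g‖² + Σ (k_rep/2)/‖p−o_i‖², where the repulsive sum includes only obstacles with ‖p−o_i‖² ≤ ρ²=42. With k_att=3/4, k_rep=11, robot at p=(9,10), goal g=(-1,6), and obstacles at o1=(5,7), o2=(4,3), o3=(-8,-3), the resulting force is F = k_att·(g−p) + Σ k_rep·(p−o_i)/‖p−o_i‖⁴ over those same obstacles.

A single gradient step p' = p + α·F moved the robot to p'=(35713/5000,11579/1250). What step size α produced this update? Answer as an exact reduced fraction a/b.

α = 1/4

F_att = 3/4·(g−p) = 3/4·(-10,-4) = (-7.5000,-3.0000)
o1: d²=25 ≤ ρ²=42; F_rep = 11·(4,3)/25² = (0.0704,0.0528)
o2: d²=74 > ρ²=42 → inactive
o3: d²=458 > ρ²=42 → inactive
F = F_att + ΣF_rep = (-7.4296,-2.9472)
Δp = p'−p = (-1.8574,-0.7368); α = Δx/Fx = (-9287/5000) / (-9287/1250) = 1/4
check: Δy/Fy = (-921/1250) / (-1842/625) = 1/4 ✓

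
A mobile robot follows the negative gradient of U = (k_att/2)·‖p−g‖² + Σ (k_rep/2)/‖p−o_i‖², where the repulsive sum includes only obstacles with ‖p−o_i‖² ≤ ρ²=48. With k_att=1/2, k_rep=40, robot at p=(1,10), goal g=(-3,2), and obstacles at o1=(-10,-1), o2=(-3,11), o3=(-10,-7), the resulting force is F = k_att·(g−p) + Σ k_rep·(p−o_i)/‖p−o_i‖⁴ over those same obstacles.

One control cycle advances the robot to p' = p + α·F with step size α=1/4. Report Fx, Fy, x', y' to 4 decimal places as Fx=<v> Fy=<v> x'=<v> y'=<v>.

Fx=-1.4464 Fy=-4.1384 x'=0.6384 y'=8.9654

F_att = 1/2·(g−p) = 1/2·(-4,-8) = (-2.0000,-4.0000)
o1: d²=242 > ρ²=48 → inactive
o2: d²=17 ≤ ρ²=48; F_rep = 40·(4,-1)/17² = (0.5536,-0.1384)
o3: d²=410 > ρ²=48 → inactive
F = F_att + ΣF_rep = (-1.4464,-4.1384)
p' = p + 1/4·F = (0.6384,8.9654)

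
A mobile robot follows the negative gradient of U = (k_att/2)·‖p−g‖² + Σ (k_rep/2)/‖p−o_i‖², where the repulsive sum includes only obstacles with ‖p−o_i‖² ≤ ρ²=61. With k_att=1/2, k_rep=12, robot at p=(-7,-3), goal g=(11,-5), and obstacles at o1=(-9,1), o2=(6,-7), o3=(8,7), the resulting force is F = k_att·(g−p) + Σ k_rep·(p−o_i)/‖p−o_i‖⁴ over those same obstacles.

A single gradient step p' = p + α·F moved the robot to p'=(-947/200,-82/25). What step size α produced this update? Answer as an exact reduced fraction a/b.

F_att = 1/2·(g−p) = 1/2·(18,-2) = (9.0000,-1.0000)
o1: d²=20 ≤ ρ²=61; F_rep = 12·(2,-4)/20² = (0.0600,-0.1200)
o2: d²=185 > ρ²=61 → inactive
o3: d²=325 > ρ²=61 → inactive
F = F_att + ΣF_rep = (9.0600,-1.1200)
Δp = p'−p = (2.2650,-0.2800); α = Δx/Fx = (453/200) / (453/50) = 1/4
check: Δy/Fy = (-7/25) / (-28/25) = 1/4 ✓

α = 1/4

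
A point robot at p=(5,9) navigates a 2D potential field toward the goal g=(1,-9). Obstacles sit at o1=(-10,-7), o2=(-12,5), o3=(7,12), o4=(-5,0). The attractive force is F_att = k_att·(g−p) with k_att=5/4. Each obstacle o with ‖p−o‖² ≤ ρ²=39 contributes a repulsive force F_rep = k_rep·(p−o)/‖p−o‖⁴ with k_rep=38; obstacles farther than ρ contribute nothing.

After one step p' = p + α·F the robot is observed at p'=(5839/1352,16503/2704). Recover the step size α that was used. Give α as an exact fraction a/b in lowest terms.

F_att = 5/4·(g−p) = 5/4·(-4,-18) = (-5.0000,-22.5000)
o1: d²=481 > ρ²=39 → inactive
o2: d²=305 > ρ²=39 → inactive
o3: d²=13 ≤ ρ²=39; F_rep = 38·(-2,-3)/13² = (-0.4497,-0.6746)
o4: d²=181 > ρ²=39 → inactive
F = F_att + ΣF_rep = (-5.4497,-23.1746)
Δp = p'−p = (-0.6812,-2.8968); α = Δx/Fx = (-921/1352) / (-921/169) = 1/8
check: Δy/Fy = (-7833/2704) / (-7833/338) = 1/8 ✓

α = 1/8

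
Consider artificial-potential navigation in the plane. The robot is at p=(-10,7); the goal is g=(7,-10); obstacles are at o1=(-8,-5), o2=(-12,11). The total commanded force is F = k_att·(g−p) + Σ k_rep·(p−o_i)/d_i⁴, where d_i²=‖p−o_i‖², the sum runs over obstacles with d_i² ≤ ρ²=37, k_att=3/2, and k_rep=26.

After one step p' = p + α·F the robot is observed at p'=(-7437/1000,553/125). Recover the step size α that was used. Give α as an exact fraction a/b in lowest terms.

α = 1/10

F_att = 3/2·(g−p) = 3/2·(17,-17) = (25.5000,-25.5000)
o1: d²=148 > ρ²=37 → inactive
o2: d²=20 ≤ ρ²=37; F_rep = 26·(2,-4)/20² = (0.1300,-0.2600)
F = F_att + ΣF_rep = (25.6300,-25.7600)
Δp = p'−p = (2.5630,-2.5760); α = Δx/Fx = (2563/1000) / (2563/100) = 1/10
check: Δy/Fy = (-322/125) / (-644/25) = 1/10 ✓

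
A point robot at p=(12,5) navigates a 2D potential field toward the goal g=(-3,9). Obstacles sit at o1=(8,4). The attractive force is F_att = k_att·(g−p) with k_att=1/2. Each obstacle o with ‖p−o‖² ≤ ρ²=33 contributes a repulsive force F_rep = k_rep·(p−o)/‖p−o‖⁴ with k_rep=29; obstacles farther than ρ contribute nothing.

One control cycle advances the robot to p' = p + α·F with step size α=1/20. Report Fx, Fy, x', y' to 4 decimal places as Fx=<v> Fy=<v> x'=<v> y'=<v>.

F_att = 1/2·(g−p) = 1/2·(-15,4) = (-7.5000,2.0000)
o1: d²=17 ≤ ρ²=33; F_rep = 29·(4,1)/17² = (0.4014,0.1003)
F = F_att + ΣF_rep = (-7.0986,2.1003)
p' = p + 1/20·F = (11.6451,5.1050)

Fx=-7.0986 Fy=2.1003 x'=11.6451 y'=5.1050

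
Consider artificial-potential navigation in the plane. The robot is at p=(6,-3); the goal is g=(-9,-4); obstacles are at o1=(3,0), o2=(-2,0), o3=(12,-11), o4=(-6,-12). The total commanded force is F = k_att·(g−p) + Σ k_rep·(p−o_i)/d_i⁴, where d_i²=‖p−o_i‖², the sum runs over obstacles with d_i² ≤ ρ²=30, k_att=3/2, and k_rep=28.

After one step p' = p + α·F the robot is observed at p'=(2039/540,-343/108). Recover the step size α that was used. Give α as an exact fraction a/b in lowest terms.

F_att = 3/2·(g−p) = 3/2·(-15,-1) = (-22.5000,-1.5000)
o1: d²=18 ≤ ρ²=30; F_rep = 28·(3,-3)/18² = (0.2593,-0.2593)
o2: d²=73 > ρ²=30 → inactive
o3: d²=100 > ρ²=30 → inactive
o4: d²=225 > ρ²=30 → inactive
F = F_att + ΣF_rep = (-22.2407,-1.7593)
Δp = p'−p = (-2.2241,-0.1759); α = Δx/Fx = (-1201/540) / (-1201/54) = 1/10
check: Δy/Fy = (-19/108) / (-95/54) = 1/10 ✓

α = 1/10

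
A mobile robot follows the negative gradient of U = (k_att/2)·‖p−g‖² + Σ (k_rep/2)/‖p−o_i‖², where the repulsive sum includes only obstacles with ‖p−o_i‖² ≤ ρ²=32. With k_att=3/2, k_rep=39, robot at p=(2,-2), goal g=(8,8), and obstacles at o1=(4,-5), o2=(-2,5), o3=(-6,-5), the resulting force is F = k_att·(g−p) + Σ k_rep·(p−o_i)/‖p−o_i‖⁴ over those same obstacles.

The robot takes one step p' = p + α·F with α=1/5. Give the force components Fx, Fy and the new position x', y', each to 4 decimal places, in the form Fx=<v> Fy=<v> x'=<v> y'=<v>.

F_att = 3/2·(g−p) = 3/2·(6,10) = (9.0000,15.0000)
o1: d²=13 ≤ ρ²=32; F_rep = 39·(-2,3)/13² = (-0.4615,0.6923)
o2: d²=65 > ρ²=32 → inactive
o3: d²=73 > ρ²=32 → inactive
F = F_att + ΣF_rep = (8.5385,15.6923)
p' = p + 1/5·F = (3.7077,1.1385)

Fx=8.5385 Fy=15.6923 x'=3.7077 y'=1.1385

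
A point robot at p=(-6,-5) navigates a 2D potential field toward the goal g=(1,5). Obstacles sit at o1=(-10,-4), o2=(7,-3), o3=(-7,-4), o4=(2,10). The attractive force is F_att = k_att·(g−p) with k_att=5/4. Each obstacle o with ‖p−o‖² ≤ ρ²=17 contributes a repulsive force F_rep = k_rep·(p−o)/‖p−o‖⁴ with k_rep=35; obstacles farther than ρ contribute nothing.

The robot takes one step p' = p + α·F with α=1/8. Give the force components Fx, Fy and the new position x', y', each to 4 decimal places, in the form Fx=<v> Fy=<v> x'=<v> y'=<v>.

F_att = 5/4·(g−p) = 5/4·(7,10) = (8.7500,12.5000)
o1: d²=17 ≤ ρ²=17; F_rep = 35·(4,-1)/17² = (0.4844,-0.1211)
o2: d²=173 > ρ²=17 → inactive
o3: d²=2 ≤ ρ²=17; F_rep = 35·(1,-1)/2² = (8.7500,-8.7500)
o4: d²=289 > ρ²=17 → inactive
F = F_att + ΣF_rep = (17.9844,3.6289)
p' = p + 1/8·F = (-3.7519,-4.5464)

Fx=17.9844 Fy=3.6289 x'=-3.7519 y'=-4.5464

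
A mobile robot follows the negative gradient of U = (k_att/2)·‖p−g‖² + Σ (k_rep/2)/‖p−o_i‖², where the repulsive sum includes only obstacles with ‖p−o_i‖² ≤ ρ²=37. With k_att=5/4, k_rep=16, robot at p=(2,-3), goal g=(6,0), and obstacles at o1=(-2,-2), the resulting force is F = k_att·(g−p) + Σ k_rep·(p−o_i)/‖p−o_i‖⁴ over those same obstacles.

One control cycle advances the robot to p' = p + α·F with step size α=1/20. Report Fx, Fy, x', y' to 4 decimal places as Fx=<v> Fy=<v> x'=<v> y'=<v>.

F_att = 5/4·(g−p) = 5/4·(4,3) = (5.0000,3.7500)
o1: d²=17 ≤ ρ²=37; F_rep = 16·(4,-1)/17² = (0.2215,-0.0554)
F = F_att + ΣF_rep = (5.2215,3.6946)
p' = p + 1/20·F = (2.2611,-2.8153)

Fx=5.2215 Fy=3.6946 x'=2.2611 y'=-2.8153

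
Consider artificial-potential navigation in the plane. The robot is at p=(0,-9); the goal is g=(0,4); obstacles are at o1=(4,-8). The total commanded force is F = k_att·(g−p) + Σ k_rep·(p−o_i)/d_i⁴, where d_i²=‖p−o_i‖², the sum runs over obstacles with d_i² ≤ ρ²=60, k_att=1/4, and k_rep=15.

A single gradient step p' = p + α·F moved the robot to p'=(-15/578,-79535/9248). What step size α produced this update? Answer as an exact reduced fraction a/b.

F_att = 1/4·(g−p) = 1/4·(0,13) = (0.0000,3.2500)
o1: d²=17 ≤ ρ²=60; F_rep = 15·(-4,-1)/17² = (-0.2076,-0.0519)
F = F_att + ΣF_rep = (-0.2076,3.1981)
Δp = p'−p = (-0.0260,0.3998); α = Δx/Fx = (-15/578) / (-60/289) = 1/8
check: Δy/Fy = (3697/9248) / (3697/1156) = 1/8 ✓

α = 1/8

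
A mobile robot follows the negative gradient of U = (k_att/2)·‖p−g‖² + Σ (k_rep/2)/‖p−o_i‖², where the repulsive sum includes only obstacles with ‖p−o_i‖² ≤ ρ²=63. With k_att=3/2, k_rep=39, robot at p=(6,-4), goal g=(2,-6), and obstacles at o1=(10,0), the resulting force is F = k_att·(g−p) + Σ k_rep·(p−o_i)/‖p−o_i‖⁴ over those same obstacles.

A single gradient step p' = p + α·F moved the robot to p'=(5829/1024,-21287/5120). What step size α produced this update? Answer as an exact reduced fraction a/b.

α = 1/20

F_att = 3/2·(g−p) = 3/2·(-4,-2) = (-6.0000,-3.0000)
o1: d²=32 ≤ ρ²=63; F_rep = 39·(-4,-4)/32² = (-0.1523,-0.1523)
F = F_att + ΣF_rep = (-6.1523,-3.1523)
Δp = p'−p = (-0.3076,-0.1576); α = Δx/Fx = (-315/1024) / (-1575/256) = 1/20
check: Δy/Fy = (-807/5120) / (-807/256) = 1/20 ✓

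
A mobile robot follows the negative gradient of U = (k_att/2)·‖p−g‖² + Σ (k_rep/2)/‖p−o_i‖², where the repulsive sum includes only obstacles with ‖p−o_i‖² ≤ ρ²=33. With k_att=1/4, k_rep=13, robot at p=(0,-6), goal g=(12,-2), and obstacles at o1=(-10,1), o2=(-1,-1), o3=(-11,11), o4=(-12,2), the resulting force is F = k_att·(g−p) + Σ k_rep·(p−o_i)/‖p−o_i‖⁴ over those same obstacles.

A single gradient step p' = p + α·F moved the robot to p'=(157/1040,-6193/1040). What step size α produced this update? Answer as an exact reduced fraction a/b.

α = 1/20

F_att = 1/4·(g−p) = 1/4·(12,4) = (3.0000,1.0000)
o1: d²=149 > ρ²=33 → inactive
o2: d²=26 ≤ ρ²=33; F_rep = 13·(1,-5)/26² = (0.0192,-0.0962)
o3: d²=410 > ρ²=33 → inactive
o4: d²=208 > ρ²=33 → inactive
F = F_att + ΣF_rep = (3.0192,0.9038)
Δp = p'−p = (0.1510,0.0452); α = Δx/Fx = (157/1040) / (157/52) = 1/20
check: Δy/Fy = (47/1040) / (47/52) = 1/20 ✓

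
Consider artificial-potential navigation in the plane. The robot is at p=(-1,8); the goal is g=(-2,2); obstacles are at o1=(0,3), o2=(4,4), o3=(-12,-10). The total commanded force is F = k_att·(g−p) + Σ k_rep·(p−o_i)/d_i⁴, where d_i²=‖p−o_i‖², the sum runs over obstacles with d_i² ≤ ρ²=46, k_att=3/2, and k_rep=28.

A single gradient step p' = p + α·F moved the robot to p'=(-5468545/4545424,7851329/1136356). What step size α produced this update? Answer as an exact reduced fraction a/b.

α = 1/8

F_att = 3/2·(g−p) = 3/2·(-1,-6) = (-1.5000,-9.0000)
o1: d²=26 ≤ ρ²=46; F_rep = 28·(-1,5)/26² = (-0.0414,0.2071)
o2: d²=41 ≤ ρ²=46; F_rep = 28·(-5,4)/41² = (-0.0833,0.0666)
o3: d²=445 > ρ²=46 → inactive
F = F_att + ΣF_rep = (-1.6247,-8.7263)
Δp = p'−p = (-0.2031,-1.0908); α = Δx/Fx = (-923121/4545424) / (-923121/568178) = 1/8
check: Δy/Fy = (-1239519/1136356) / (-2479038/284089) = 1/8 ✓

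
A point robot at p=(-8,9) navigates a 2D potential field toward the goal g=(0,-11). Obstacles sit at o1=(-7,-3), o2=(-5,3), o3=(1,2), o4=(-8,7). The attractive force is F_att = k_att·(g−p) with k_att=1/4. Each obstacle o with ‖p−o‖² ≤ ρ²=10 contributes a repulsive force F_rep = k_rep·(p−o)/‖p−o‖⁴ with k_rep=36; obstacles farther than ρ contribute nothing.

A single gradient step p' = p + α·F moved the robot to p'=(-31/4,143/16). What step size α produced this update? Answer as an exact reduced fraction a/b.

α = 1/8

F_att = 1/4·(g−p) = 1/4·(8,-20) = (2.0000,-5.0000)
o1: d²=145 > ρ²=10 → inactive
o2: d²=45 > ρ²=10 → inactive
o3: d²=130 > ρ²=10 → inactive
o4: d²=4 ≤ ρ²=10; F_rep = 36·(0,2)/4² = (0.0000,4.5000)
F = F_att + ΣF_rep = (2.0000,-0.5000)
Δp = p'−p = (0.2500,-0.0625); α = Δx/Fx = (1/4) / (2) = 1/8
check: Δy/Fy = (-1/16) / (-1/2) = 1/8 ✓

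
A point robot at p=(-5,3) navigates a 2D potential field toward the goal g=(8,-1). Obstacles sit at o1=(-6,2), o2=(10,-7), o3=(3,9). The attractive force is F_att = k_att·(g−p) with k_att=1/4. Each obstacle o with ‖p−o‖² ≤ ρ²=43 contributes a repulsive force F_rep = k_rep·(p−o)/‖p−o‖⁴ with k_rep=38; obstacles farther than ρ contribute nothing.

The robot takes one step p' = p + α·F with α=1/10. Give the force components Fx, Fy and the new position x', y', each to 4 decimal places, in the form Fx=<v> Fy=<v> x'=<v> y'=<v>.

F_att = 1/4·(g−p) = 1/4·(13,-4) = (3.2500,-1.0000)
o1: d²=2 ≤ ρ²=43; F_rep = 38·(1,1)/2² = (9.5000,9.5000)
o2: d²=325 > ρ²=43 → inactive
o3: d²=100 > ρ²=43 → inactive
F = F_att + ΣF_rep = (12.7500,8.5000)
p' = p + 1/10·F = (-3.7250,3.8500)

Fx=12.7500 Fy=8.5000 x'=-3.7250 y'=3.8500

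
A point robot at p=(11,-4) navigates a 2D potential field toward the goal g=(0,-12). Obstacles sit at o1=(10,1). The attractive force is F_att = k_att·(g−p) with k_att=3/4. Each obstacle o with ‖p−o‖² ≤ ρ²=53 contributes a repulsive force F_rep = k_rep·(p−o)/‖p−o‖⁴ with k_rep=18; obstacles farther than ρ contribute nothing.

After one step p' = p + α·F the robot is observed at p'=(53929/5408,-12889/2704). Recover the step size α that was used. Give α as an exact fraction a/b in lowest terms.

α = 1/8

F_att = 3/4·(g−p) = 3/4·(-11,-8) = (-8.2500,-6.0000)
o1: d²=26 ≤ ρ²=53; F_rep = 18·(1,-5)/26² = (0.0266,-0.1331)
F = F_att + ΣF_rep = (-8.2234,-6.1331)
Δp = p'−p = (-1.0279,-0.7666); α = Δx/Fx = (-5559/5408) / (-5559/676) = 1/8
check: Δy/Fy = (-2073/2704) / (-2073/338) = 1/8 ✓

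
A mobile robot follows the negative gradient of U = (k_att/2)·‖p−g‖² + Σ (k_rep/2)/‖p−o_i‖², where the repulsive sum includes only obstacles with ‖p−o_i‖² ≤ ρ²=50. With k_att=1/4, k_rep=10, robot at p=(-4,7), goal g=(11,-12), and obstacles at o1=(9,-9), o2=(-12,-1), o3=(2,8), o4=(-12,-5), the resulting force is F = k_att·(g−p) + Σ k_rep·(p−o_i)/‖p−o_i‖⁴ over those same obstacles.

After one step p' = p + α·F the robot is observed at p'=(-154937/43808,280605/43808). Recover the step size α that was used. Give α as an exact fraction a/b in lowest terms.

α = 1/8

F_att = 1/4·(g−p) = 1/4·(15,-19) = (3.7500,-4.7500)
o1: d²=425 > ρ²=50 → inactive
o2: d²=128 > ρ²=50 → inactive
o3: d²=37 ≤ ρ²=50; F_rep = 10·(-6,-1)/37² = (-0.0438,-0.0073)
o4: d²=208 > ρ²=50 → inactive
F = F_att + ΣF_rep = (3.7062,-4.7573)
Δp = p'−p = (0.4633,-0.5947); α = Δx/Fx = (20295/43808) / (20295/5476) = 1/8
check: Δy/Fy = (-26051/43808) / (-26051/5476) = 1/8 ✓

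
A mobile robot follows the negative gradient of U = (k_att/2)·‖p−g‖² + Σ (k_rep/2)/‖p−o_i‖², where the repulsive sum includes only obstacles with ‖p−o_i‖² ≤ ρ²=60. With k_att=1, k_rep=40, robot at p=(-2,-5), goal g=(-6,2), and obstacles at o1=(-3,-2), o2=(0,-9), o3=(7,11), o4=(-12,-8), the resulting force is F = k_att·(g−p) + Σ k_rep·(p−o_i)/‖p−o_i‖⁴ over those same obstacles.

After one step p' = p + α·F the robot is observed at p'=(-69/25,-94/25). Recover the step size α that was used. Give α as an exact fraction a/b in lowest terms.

α = 1/5

F_att = 1·(g−p) = 1·(-4,7) = (-4.0000,7.0000)
o1: d²=10 ≤ ρ²=60; F_rep = 40·(1,-3)/10² = (0.4000,-1.2000)
o2: d²=20 ≤ ρ²=60; F_rep = 40·(-2,4)/20² = (-0.2000,0.4000)
o3: d²=337 > ρ²=60 → inactive
o4: d²=109 > ρ²=60 → inactive
F = F_att + ΣF_rep = (-3.8000,6.2000)
Δp = p'−p = (-0.7600,1.2400); α = Δx/Fx = (-19/25) / (-19/5) = 1/5
check: Δy/Fy = (31/25) / (31/5) = 1/5 ✓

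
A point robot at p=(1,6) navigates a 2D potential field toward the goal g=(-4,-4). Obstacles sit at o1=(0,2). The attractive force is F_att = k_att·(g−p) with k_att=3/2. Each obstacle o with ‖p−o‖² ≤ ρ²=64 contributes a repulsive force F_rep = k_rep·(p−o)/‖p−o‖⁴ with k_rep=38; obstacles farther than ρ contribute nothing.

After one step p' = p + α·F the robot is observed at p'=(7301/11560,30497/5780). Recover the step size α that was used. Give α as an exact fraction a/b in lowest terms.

α = 1/20

F_att = 3/2·(g−p) = 3/2·(-5,-10) = (-7.5000,-15.0000)
o1: d²=17 ≤ ρ²=64; F_rep = 38·(1,4)/17² = (0.1315,0.5260)
F = F_att + ΣF_rep = (-7.3685,-14.4740)
Δp = p'−p = (-0.3684,-0.7237); α = Δx/Fx = (-4259/11560) / (-4259/578) = 1/20
check: Δy/Fy = (-4183/5780) / (-4183/289) = 1/20 ✓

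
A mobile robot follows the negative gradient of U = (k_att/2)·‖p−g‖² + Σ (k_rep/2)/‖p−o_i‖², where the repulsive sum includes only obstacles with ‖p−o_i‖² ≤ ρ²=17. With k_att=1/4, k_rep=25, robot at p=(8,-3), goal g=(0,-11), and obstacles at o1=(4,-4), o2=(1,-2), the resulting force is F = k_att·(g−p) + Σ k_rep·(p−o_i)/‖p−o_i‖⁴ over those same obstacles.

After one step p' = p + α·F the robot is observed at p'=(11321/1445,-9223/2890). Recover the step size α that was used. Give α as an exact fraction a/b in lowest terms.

F_att = 1/4·(g−p) = 1/4·(-8,-8) = (-2.0000,-2.0000)
o1: d²=17 ≤ ρ²=17; F_rep = 25·(4,1)/17² = (0.3460,0.0865)
o2: d²=50 > ρ²=17 → inactive
F = F_att + ΣF_rep = (-1.6540,-1.9135)
Δp = p'−p = (-0.1654,-0.1913); α = Δx/Fx = (-239/1445) / (-478/289) = 1/10
check: Δy/Fy = (-553/2890) / (-553/289) = 1/10 ✓

α = 1/10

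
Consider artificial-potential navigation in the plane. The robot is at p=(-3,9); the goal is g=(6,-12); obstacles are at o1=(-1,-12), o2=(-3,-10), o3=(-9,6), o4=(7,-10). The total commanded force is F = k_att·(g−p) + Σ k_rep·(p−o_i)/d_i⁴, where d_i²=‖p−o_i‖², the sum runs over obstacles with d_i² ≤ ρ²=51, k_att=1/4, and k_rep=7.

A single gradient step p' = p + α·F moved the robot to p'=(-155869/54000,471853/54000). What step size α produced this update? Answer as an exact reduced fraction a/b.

F_att = 1/4·(g−p) = 1/4·(9,-21) = (2.2500,-5.2500)
o1: d²=445 > ρ²=51 → inactive
o2: d²=361 > ρ²=51 → inactive
o3: d²=45 ≤ ρ²=51; F_rep = 7·(6,3)/45² = (0.0207,0.0104)
o4: d²=461 > ρ²=51 → inactive
F = F_att + ΣF_rep = (2.2707,-5.2396)
Δp = p'−p = (0.1135,-0.2620); α = Δx/Fx = (6131/54000) / (6131/2700) = 1/20
check: Δy/Fy = (-14147/54000) / (-14147/2700) = 1/20 ✓

α = 1/20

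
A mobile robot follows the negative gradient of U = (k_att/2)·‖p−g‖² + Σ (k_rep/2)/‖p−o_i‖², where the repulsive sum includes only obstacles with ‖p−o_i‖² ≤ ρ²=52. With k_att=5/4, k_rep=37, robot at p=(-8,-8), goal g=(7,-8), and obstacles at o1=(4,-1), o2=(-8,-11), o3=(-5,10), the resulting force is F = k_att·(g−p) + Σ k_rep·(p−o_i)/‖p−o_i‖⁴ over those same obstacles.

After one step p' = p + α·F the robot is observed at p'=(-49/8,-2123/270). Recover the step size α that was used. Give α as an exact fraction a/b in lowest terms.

F_att = 5/4·(g−p) = 5/4·(15,0) = (18.7500,0.0000)
o1: d²=193 > ρ²=52 → inactive
o2: d²=9 ≤ ρ²=52; F_rep = 37·(0,3)/9² = (0.0000,1.3704)
o3: d²=333 > ρ²=52 → inactive
F = F_att + ΣF_rep = (18.7500,1.3704)
Δp = p'−p = (1.8750,0.1370); α = Δx/Fx = (15/8) / (75/4) = 1/10
check: Δy/Fy = (37/270) / (37/27) = 1/10 ✓

α = 1/10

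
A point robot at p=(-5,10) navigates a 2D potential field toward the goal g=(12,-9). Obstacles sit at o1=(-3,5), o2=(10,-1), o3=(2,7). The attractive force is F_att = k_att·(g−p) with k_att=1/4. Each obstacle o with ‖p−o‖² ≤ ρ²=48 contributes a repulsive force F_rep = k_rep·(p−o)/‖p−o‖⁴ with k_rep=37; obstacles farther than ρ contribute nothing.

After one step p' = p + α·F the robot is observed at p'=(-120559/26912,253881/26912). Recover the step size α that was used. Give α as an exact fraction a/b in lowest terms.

F_att = 1/4·(g−p) = 1/4·(17,-19) = (4.2500,-4.7500)
o1: d²=29 ≤ ρ²=48; F_rep = 37·(-2,5)/29² = (-0.0880,0.2200)
o2: d²=346 > ρ²=48 → inactive
o3: d²=58 > ρ²=48 → inactive
F = F_att + ΣF_rep = (4.1620,-4.5300)
Δp = p'−p = (0.5203,-0.5663); α = Δx/Fx = (14001/26912) / (14001/3364) = 1/8
check: Δy/Fy = (-15239/26912) / (-15239/3364) = 1/8 ✓

α = 1/8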